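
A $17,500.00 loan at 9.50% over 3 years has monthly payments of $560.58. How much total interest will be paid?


Total paid over the life of the loan = PMT × n.
Total paid = $560.58 × 36 = $20,180.88
Total interest = total paid − principal = $20,180.88 − $17,500.00 = $2,680.88

Total interest = (PMT × n) - PV = $2,680.88


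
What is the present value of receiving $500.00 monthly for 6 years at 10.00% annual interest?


Present value of an ordinary annuity: PV = PMT × (1 − (1 + r)^(−n)) / r
Monthly rate r = 0.1/12 ≈ 0.00833333, n = 72
PV = $500.00 × (1 − (1 + 0.1/12)^(−72)) / (0.1/12)
PV = $500.00 × 53.978665
PV = $26,989.33

PV = PMT × (1-(1+r)^(-n))/r = $26,989.33


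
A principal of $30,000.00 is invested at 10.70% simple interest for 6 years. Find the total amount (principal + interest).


Total amount formula: A = P(1 + rt) = P + P·r·t
Interest: I = P × r × t = $30,000.00 × 0.107 × 6 = $19,260.00
A = P + I = $30,000.00 + $19,260.00 = $49,260.00

A = P + I = P(1 + rt) = $49,260.00


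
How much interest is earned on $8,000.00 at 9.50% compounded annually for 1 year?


Compound interest earned = final amount − principal.
A = P(1 + r/n)^(nt) = $8,000.00 × (1 + 0.095/1)^(1 × 1) = $8,760.00
Interest = A − P = $8,760.00 − $8,000.00 = $760.00

Interest = A - P = $760.00


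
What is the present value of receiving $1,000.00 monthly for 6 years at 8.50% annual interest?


Present value of an ordinary annuity: PV = PMT × (1 − (1 + r)^(−n)) / r
Monthly rate r = 0.085/12 ≈ 0.00708333, n = 72
PV = $1,000.00 × (1 − (1 + 0.085/12)^(−72)) / (0.085/12)
PV = $1,000.00 × 56.248080
PV = $56,248.08

PV = PMT × (1-(1+r)^(-n))/r = $56,248.08


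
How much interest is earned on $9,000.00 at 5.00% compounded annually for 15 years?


Compound interest earned = final amount − principal.
A = P(1 + r/n)^(nt) = $9,000.00 × (1 + 0.05/1)^(1 × 15) = $18,710.35
Interest = A − P = $18,710.35 − $9,000.00 = $9,710.35

Interest = A - P = $9,710.35


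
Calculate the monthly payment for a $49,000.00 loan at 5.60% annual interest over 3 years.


Loan payment formula: PMT = PV × r / (1 − (1 + r)^(−n))
Monthly rate r = 0.056/12 ≈ 0.00466667, n = 36 months
Denominator: 1 − (1 + 0.056/12)^(−36) = 0.154316
PMT = $49,000.00 × (0.056/12) / 0.154316
PMT = $1,481.81 per month

PMT = PV × r / (1-(1+r)^(-n)) = $1,481.81/month


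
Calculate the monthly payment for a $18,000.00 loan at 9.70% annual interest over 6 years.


Loan payment formula: PMT = PV × r / (1 − (1 + r)^(−n))
Monthly rate r = 0.097/12 ≈ 0.00808333, n = 72 months
Denominator: 1 − (1 + 0.097/12)^(−72) = 0.439911
PMT = $18,000.00 × (0.097/12) / 0.439911
PMT = $330.75 per month

PMT = PV × r / (1-(1+r)^(-n)) = $330.75/month


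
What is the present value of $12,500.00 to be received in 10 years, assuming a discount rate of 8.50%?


Present value formula: PV = FV / (1 + r)^t
PV = $12,500.00 / (1 + 0.085)^10
PV = $12,500.00 / 2.260983
PV = $5,528.57

PV = FV / (1 + r)^t = $5,528.57


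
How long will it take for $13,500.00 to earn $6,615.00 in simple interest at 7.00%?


Rearrange the simple interest formula for t:
I = P × r × t  ⇒  t = I / (P × r)
t = $6,615.00 / ($13,500.00 × 0.07)
t = 7

t = I/(P×r) = 7 years


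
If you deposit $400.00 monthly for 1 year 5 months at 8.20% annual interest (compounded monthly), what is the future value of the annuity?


Future value of an ordinary annuity: FV = PMT × ((1 + r)^n − 1) / r
Monthly rate r = 0.082/12 ≈ 0.00683333, n = 17
FV = $400.00 × ((1 + 0.082/12)^17 − 1) / (0.082/12)
FV = $400.00 × 17.961859
FV = $7,184.74

FV = PMT × ((1+r)^n - 1)/r = $7,184.74


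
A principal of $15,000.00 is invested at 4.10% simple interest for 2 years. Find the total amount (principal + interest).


Total amount formula: A = P(1 + rt) = P + P·r·t
Interest: I = P × r × t = $15,000.00 × 0.041 × 2 = $1,230.00
A = P + I = $15,000.00 + $1,230.00 = $16,230.00

A = P + I = P(1 + rt) = $16,230.00


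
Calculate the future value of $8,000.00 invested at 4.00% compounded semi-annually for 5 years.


Compound interest formula: A = P(1 + r/n)^(nt)
A = $8,000.00 × (1 + 0.04/2)^(2 × 5)
Growth factor: (1 + 0.04/2)^10 = 1.2189944
A = $8,000.00 × 1.2189944
A = $9,751.96

A = P(1 + r/n)^(nt) = $9,751.96


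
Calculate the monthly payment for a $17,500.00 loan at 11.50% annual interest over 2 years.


Loan payment formula: PMT = PV × r / (1 − (1 + r)^(−n))
Monthly rate r = 0.115/12 ≈ 0.00958333, n = 24 months
Denominator: 1 − (1 + 0.115/12)^(−24) = 0.2045958
PMT = $17,500.00 × (0.115/12) / 0.2045958
PMT = $819.71 per month

PMT = PV × r / (1-(1+r)^(-n)) = $819.71/month


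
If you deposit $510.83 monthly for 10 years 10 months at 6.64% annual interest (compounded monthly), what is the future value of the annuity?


Future value of an ordinary annuity: FV = PMT × ((1 + r)^n − 1) / r
Monthly rate r = 0.0664/12 ≈ 0.00553333, n = 130
FV = $510.83 × ((1 + 0.0664/12)^130 − 1) / (0.0664/12)
FV = $510.83 × 189.577802
FV = $96,842.03

FV = PMT × ((1+r)^n - 1)/r = $96,842.03


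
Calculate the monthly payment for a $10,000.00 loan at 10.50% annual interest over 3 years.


Loan payment formula: PMT = PV × r / (1 − (1 + r)^(−n))
Monthly rate r = 0.105/12 = 0.00875, n = 36 months
Denominator: 1 − (1 + 0.105/12)^(−36) = 0.269211
PMT = $10,000.00 × (0.105/12) / 0.269211
PMT = $325.02 per month

PMT = PV × r / (1-(1+r)^(-n)) = $325.02/month


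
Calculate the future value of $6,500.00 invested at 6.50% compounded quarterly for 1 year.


Compound interest formula: A = P(1 + r/n)^(nt)
A = $6,500.00 × (1 + 0.065/4)^(4 × 1)
Growth factor: (1 + 0.065/4)^4 = 1.066602
A = $6,500.00 × 1.066602
A = $6,932.91

A = P(1 + r/n)^(nt) = $6,932.91


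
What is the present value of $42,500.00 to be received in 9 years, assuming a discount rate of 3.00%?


Present value formula: PV = FV / (1 + r)^t
PV = $42,500.00 / (1 + 0.03)^9
PV = $42,500.00 / 1.3047732
PV = $32,572.71

PV = FV / (1 + r)^t = $32,572.71


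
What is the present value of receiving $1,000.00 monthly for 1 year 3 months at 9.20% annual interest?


Present value of an ordinary annuity: PV = PMT × (1 − (1 + r)^(−n)) / r
Monthly rate r = 0.092/12 ≈ 0.00766667, n = 15
PV = $1,000.00 × (1 − (1 + 0.092/12)^(−15)) / (0.092/12)
PV = $1,000.00 × 14.118629
PV = $14,118.63

PV = PMT × (1-(1+r)^(-n))/r = $14,118.63


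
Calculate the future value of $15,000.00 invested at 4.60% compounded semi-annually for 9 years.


Compound interest formula: A = P(1 + r/n)^(nt)
A = $15,000.00 × (1 + 0.046/2)^(2 × 9)
Growth factor: (1 + 0.046/2)^18 = 1.5057796
A = $15,000.00 × 1.5057796
A = $22,586.69

A = P(1 + r/n)^(nt) = $22,586.69


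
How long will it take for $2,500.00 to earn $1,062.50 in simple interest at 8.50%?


Rearrange the simple interest formula for t:
I = P × r × t  ⇒  t = I / (P × r)
t = $1,062.50 / ($2,500.00 × 0.085)
t = 5

t = I/(P×r) = 5 years


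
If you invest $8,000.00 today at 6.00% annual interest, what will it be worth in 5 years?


Future value formula: FV = PV × (1 + r)^t
FV = $8,000.00 × (1 + 0.06)^5
FV = $8,000.00 × 1.3382256
FV = $10,705.80

FV = PV × (1 + r)^t = $10,705.80


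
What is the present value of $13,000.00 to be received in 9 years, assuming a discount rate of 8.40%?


Present value formula: PV = FV / (1 + r)^t
PV = $13,000.00 / (1 + 0.084)^9
PV = $13,000.00 / 2.066634
PV = $6,290.42

PV = FV / (1 + r)^t = $6,290.42


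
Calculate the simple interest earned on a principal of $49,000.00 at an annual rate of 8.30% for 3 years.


Simple interest formula: I = P × r × t
I = $49,000.00 × 0.083 × 3
I = $12,201.00

I = P × r × t = $12,201.00


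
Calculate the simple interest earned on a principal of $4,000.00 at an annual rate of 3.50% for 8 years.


Simple interest formula: I = P × r × t
I = $4,000.00 × 0.035 × 8
I = $1,120.00

I = P × r × t = $1,120.00


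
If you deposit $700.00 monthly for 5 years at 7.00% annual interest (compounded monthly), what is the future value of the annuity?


Future value of an ordinary annuity: FV = PMT × ((1 + r)^n − 1) / r
Monthly rate r = 0.07/12 ≈ 0.00583333, n = 60
FV = $700.00 × ((1 + 0.07/12)^60 − 1) / (0.07/12)
FV = $700.00 × 71.592902
FV = $50,115.03

FV = PMT × ((1+r)^n - 1)/r = $50,115.03


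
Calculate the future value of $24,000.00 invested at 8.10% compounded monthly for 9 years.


Compound interest formula: A = P(1 + r/n)^(nt)
A = $24,000.00 × (1 + 0.081/12)^(12 × 9)
Growth factor: (1 + 0.081/12)^108 = 2.06793524
A = $24,000.00 × 2.06793524
A = $49,630.45

A = P(1 + r/n)^(nt) = $49,630.45


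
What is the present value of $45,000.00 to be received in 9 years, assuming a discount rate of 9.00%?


Present value formula: PV = FV / (1 + r)^t
PV = $45,000.00 / (1 + 0.09)^9
PV = $45,000.00 / 2.171893
PV = $20,719.25

PV = FV / (1 + r)^t = $20,719.25


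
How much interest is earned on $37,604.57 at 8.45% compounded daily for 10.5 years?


Compound interest earned = final amount − principal.
A = P(1 + r/n)^(nt) = $37,604.57 × (1 + 0.0845/365)^(365 × 10.5) = $91,311.15
Interest = A − P = $91,311.15 − $37,604.57 = $53,706.58

Interest = A - P = $53,706.58


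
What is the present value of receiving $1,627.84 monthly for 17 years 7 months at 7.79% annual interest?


Present value of an ordinary annuity: PV = PMT × (1 − (1 + r)^(−n)) / r
Monthly rate r = 0.0779/12 ≈ 0.00649167, n = 211
PV = $1,627.84 × (1 − (1 + 0.0779/12)^(−211)) / (0.0779/12)
PV = $1,627.84 × 114.716260
PV = $186,739.72

PV = PMT × (1-(1+r)^(-n))/r = $186,739.72


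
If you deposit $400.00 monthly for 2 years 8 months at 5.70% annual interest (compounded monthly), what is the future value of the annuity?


Future value of an ordinary annuity: FV = PMT × ((1 + r)^n − 1) / r
Monthly rate r = 0.057/12 = 0.00475, n = 32
FV = $400.00 × ((1 + 0.057/12)^32 − 1) / (0.057/12)
FV = $400.00 × 34.471869
FV = $13,788.75

FV = PMT × ((1+r)^n - 1)/r = $13,788.75


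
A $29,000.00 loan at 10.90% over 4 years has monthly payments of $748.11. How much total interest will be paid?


Total paid over the life of the loan = PMT × n.
Total paid = $748.11 × 48 = $35,909.28
Total interest = total paid − principal = $35,909.28 − $29,000.00 = $6,909.28

Total interest = (PMT × n) - PV = $6,909.28


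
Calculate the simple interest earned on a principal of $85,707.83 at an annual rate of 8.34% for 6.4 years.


Simple interest formula: I = P × r × t
I = $85,707.83 × 0.0834 × 6.4
I = $45,747.41

I = P × r × t = $45,747.41


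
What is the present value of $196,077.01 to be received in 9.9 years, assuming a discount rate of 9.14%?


Present value formula: PV = FV / (1 + r)^t
PV = $196,077.01 / (1 + 0.0914)^9.9
PV = $196,077.01 / 2.3770652
PV = $82,487.01

PV = FV / (1 + r)^t = $82,487.01


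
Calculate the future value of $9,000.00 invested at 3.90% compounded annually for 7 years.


Compound interest formula: A = P(1 + r/n)^(nt)
A = $9,000.00 × (1 + 0.039/1)^(1 × 7)
Growth factor: (1 + 0.039/1)^7 = 1.307100
A = $9,000.00 × 1.307100
A = $11,763.90

A = P(1 + r/n)^(nt) = $11,763.90


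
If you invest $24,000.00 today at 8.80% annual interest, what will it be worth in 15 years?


Future value formula: FV = PV × (1 + r)^t
FV = $24,000.00 × (1 + 0.088)^15
FV = $24,000.00 × 3.543508
FV = $85,044.19

FV = PV × (1 + r)^t = $85,044.19


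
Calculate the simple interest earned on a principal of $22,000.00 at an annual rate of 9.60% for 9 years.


Simple interest formula: I = P × r × t
I = $22,000.00 × 0.096 × 9
I = $19,008.00

I = P × r × t = $19,008.00


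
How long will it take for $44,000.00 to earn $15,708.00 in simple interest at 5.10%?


Rearrange the simple interest formula for t:
I = P × r × t  ⇒  t = I / (P × r)
t = $15,708.00 / ($44,000.00 × 0.051)
t = 7

t = I/(P×r) = 7 years


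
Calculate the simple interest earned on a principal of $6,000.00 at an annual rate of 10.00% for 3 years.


Simple interest formula: I = P × r × t
I = $6,000.00 × 0.1 × 3
I = $1,800.00

I = P × r × t = $1,800.00


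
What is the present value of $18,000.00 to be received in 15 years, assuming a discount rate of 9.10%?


Present value formula: PV = FV / (1 + r)^t
PV = $18,000.00 / (1 + 0.091)^15
PV = $18,000.00 / 3.692932
PV = $4,874.18

PV = FV / (1 + r)^t = $4,874.18


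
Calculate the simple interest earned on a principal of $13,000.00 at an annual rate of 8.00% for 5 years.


Simple interest formula: I = P × r × t
I = $13,000.00 × 0.08 × 5
I = $5,200.00

I = P × r × t = $5,200.00


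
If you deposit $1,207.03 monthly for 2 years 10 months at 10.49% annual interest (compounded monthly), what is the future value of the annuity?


Future value of an ordinary annuity: FV = PMT × ((1 + r)^n − 1) / r
Monthly rate r = 0.1049/12 ≈ 0.00874167, n = 34
FV = $1,207.03 × ((1 + 0.1049/12)^34 − 1) / (0.1049/12)
FV = $1,207.03 × 39.394028
FV = $47,549.77

FV = PMT × ((1+r)^n - 1)/r = $47,549.77


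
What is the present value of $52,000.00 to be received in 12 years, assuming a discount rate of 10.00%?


Present value formula: PV = FV / (1 + r)^t
PV = $52,000.00 / (1 + 0.1)^12
PV = $52,000.00 / 3.138428
PV = $16,568.80

PV = FV / (1 + r)^t = $16,568.80


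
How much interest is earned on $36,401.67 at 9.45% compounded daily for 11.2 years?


Compound interest earned = final amount − principal.
A = P(1 + r/n)^(nt) = $36,401.67 × (1 + 0.0945/365)^(365 × 11.2) = $104,886.38
Interest = A − P = $104,886.38 − $36,401.67 = $68,484.71

Interest = A - P = $68,484.71


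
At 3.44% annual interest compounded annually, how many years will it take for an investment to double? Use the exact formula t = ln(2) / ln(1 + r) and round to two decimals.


Doubling condition: (1 + r)^t = 2
Take ln of both sides: t × ln(1 + r) = ln(2)
t = ln(2) / ln(1 + r)
t = 0.693147 / 0.033822
t = 20.49

t = ln(2) / ln(1 + r) = 20.49 years


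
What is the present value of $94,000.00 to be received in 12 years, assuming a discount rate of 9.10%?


Present value formula: PV = FV / (1 + r)^t
PV = $94,000.00 / (1 + 0.091)^12
PV = $94,000.00 / 2.8437866
PV = $33,054.52

PV = FV / (1 + r)^t = $33,054.52


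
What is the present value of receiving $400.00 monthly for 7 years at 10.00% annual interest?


Present value of an ordinary annuity: PV = PMT × (1 − (1 + r)^(−n)) / r
Monthly rate r = 0.1/12 ≈ 0.00833333, n = 84
PV = $400.00 × (1 − (1 + 0.1/12)^(−84)) / (0.1/12)
PV = $400.00 × 60.236667
PV = $24,094.67

PV = PMT × (1-(1+r)^(-n))/r = $24,094.67


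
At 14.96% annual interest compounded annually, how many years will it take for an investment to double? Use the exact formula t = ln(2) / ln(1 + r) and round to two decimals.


Doubling condition: (1 + r)^t = 2
Take ln of both sides: t × ln(1 + r) = ln(2)
t = ln(2) / ln(1 + r)
t = 0.693147 / 0.139414
t = 4.97

t = ln(2) / ln(1 + r) = 4.97 years


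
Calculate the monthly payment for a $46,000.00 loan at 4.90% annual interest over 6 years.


Loan payment formula: PMT = PV × r / (1 − (1 + r)^(−n))
Monthly rate r = 0.049/12 ≈ 0.00408333, n = 72 months
Denominator: 1 − (1 + 0.049/12)^(−72) = 0.254277
PMT = $46,000.00 × (0.049/12) / 0.254277
PMT = $738.70 per month

PMT = PV × r / (1-(1+r)^(-n)) = $738.70/month


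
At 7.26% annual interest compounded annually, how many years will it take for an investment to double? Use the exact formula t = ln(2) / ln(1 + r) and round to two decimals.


Doubling condition: (1 + r)^t = 2
Take ln of both sides: t × ln(1 + r) = ln(2)
t = ln(2) / ln(1 + r)
t = 0.693147 / 0.070086
t = 9.89

t = ln(2) / ln(1 + r) = 9.89 years


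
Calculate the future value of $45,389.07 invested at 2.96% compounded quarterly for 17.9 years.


Compound interest formula: A = P(1 + r/n)^(nt)
A = $45,389.07 × (1 + 0.0296/4)^(4 × 17.9)
Growth factor: (1 + 0.0296/4)^71.6 = 1.695350
A = $45,389.07 × 1.695350
A = $76,950.36

A = P(1 + r/n)^(nt) = $76,950.36


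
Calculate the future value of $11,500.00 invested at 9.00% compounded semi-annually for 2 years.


Compound interest formula: A = P(1 + r/n)^(nt)
A = $11,500.00 × (1 + 0.09/2)^(2 × 2)
Growth factor: (1 + 0.09/2)^4 = 1.1925186
A = $11,500.00 × 1.1925186
A = $13,713.96

A = P(1 + r/n)^(nt) = $13,713.96


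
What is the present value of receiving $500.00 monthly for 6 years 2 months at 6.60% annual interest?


Present value of an ordinary annuity: PV = PMT × (1 − (1 + r)^(−n)) / r
Monthly rate r = 0.066/12 = 0.0055, n = 74
PV = $500.00 × (1 − (1 + 0.066/12)^(−74)) / (0.066/12)
PV = $500.00 × 60.656926
PV = $30,328.46

PV = PMT × (1-(1+r)^(-n))/r = $30,328.46


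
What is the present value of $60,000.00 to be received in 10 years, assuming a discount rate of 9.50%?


Present value formula: PV = FV / (1 + r)^t
PV = $60,000.00 / (1 + 0.095)^10
PV = $60,000.00 / 2.478228
PV = $24,210.85

PV = FV / (1 + r)^t = $24,210.85


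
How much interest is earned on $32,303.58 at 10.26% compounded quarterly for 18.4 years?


Compound interest earned = final amount − principal.
A = P(1 + r/n)^(nt) = $32,303.58 × (1 + 0.1026/4)^(4 × 18.4) = $208,348.62
Interest = A − P = $208,348.62 − $32,303.58 = $176,045.04

Interest = A - P = $176,045.04


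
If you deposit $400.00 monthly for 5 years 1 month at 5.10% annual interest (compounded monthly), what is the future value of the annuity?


Future value of an ordinary annuity: FV = PMT × ((1 + r)^n − 1) / r
Monthly rate r = 0.051/12 = 0.00425, n = 61
FV = $400.00 × ((1 + 0.051/12)^61 − 1) / (0.051/12)
FV = $400.00 × 69.469650
FV = $27,787.86

FV = PMT × ((1+r)^n - 1)/r = $27,787.86


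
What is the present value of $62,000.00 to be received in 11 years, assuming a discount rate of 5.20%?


Present value formula: PV = FV / (1 + r)^t
PV = $62,000.00 / (1 + 0.052)^11
PV = $62,000.00 / 1.746518
PV = $35,499.20

PV = FV / (1 + r)^t = $35,499.20


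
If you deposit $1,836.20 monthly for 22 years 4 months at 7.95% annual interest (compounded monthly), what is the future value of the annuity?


Future value of an ordinary annuity: FV = PMT × ((1 + r)^n − 1) / r
Monthly rate r = 0.0795/12 = 0.006625, n = 268
FV = $1,836.20 × ((1 + 0.0795/12)^268 − 1) / (0.0795/12)
FV = $1,836.20 × 734.908176
FV = $1,349,438.39

FV = PMT × ((1+r)^n - 1)/r = $1,349,438.39


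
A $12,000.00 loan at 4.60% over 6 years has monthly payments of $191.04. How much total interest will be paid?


Total paid over the life of the loan = PMT × n.
Total paid = $191.04 × 72 = $13,754.88
Total interest = total paid − principal = $13,754.88 − $12,000.00 = $1,754.88

Total interest = (PMT × n) - PV = $1,754.88


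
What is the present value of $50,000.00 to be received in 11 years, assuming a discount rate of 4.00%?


Present value formula: PV = FV / (1 + r)^t
PV = $50,000.00 / (1 + 0.04)^11
PV = $50,000.00 / 1.539454
PV = $32,479.05

PV = FV / (1 + r)^t = $32,479.05


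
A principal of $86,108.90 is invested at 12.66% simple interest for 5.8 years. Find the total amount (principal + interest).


Total amount formula: A = P(1 + rt) = P + P·r·t
Interest: I = P × r × t = $86,108.90 × 0.1266 × 5.8 = $63,228.04
A = P + I = $86,108.90 + $63,228.04 = $149,336.94

A = P + I = P(1 + rt) = $149,336.94


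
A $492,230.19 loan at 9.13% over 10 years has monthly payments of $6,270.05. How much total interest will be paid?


Total paid over the life of the loan = PMT × n.
Total paid = $6,270.05 × 120 = $752,406.00
Total interest = total paid − principal = $752,406.00 − $492,230.19 = $260,175.81

Total interest = (PMT × n) - PV = $260,175.81


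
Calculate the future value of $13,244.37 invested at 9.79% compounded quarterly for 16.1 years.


Compound interest formula: A = P(1 + r/n)^(nt)
A = $13,244.37 × (1 + 0.0979/4)^(4 × 16.1)
Growth factor: (1 + 0.0979/4)^64.4 = 4.7455647
A = $13,244.37 × 4.7455647
A = $62,852.01

A = P(1 + r/n)^(nt) = $62,852.01


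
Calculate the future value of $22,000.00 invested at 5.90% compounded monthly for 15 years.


Compound interest formula: A = P(1 + r/n)^(nt)
A = $22,000.00 × (1 + 0.059/12)^(12 × 15)
Growth factor: (1 + 0.059/12)^180 = 2.417736
A = $22,000.00 × 2.417736
A = $53,190.19

A = P(1 + r/n)^(nt) = $53,190.19


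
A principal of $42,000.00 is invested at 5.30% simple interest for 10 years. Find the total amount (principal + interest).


Total amount formula: A = P(1 + rt) = P + P·r·t
Interest: I = P × r × t = $42,000.00 × 0.053 × 10 = $22,260.00
A = P + I = $42,000.00 + $22,260.00 = $64,260.00

A = P + I = P(1 + rt) = $64,260.00


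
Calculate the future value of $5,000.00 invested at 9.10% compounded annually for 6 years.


Compound interest formula: A = P(1 + r/n)^(nt)
A = $5,000.00 × (1 + 0.091/1)^(1 × 6)
Growth factor: (1 + 0.091/1)^6 = 1.6863531
A = $5,000.00 × 1.6863531
A = $8,431.77

A = P(1 + r/n)^(nt) = $8,431.77


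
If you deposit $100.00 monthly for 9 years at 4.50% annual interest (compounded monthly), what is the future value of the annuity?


Future value of an ordinary annuity: FV = PMT × ((1 + r)^n − 1) / r
Monthly rate r = 0.045/12 = 0.00375, n = 108
FV = $100.00 × ((1 + 0.045/12)^108 − 1) / (0.045/12)
FV = $100.00 × 132.844596
FV = $13,284.46

FV = PMT × ((1+r)^n - 1)/r = $13,284.46


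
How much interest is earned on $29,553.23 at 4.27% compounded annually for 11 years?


Compound interest earned = final amount − principal.
A = P(1 + r/n)^(nt) = $29,553.23 × (1 + 0.0427/1)^(1 × 11) = $46,812.09
Interest = A − P = $46,812.09 − $29,553.23 = $17,258.86

Interest = A - P = $17,258.86


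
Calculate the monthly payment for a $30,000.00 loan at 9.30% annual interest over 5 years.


Loan payment formula: PMT = PV × r / (1 − (1 + r)^(−n))
Monthly rate r = 0.093/12 = 0.00775, n = 60 months
Denominator: 1 − (1 + 0.093/12)^(−60) = 0.370738
PMT = $30,000.00 × (0.093/12) / 0.370738
PMT = $627.13 per month

PMT = PV × r / (1-(1+r)^(-n)) = $627.13/month


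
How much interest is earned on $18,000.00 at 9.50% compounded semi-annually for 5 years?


Compound interest earned = final amount − principal.
A = P(1 + r/n)^(nt) = $18,000.00 × (1 + 0.095/2)^(2 × 5) = $28,629.44
Interest = A − P = $28,629.44 − $18,000.00 = $10,629.44

Interest = A - P = $10,629.44


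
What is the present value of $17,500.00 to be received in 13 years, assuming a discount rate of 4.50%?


Present value formula: PV = FV / (1 + r)^t
PV = $17,500.00 / (1 + 0.045)^13
PV = $17,500.00 / 1.772196
PV = $9,874.75

PV = FV / (1 + r)^t = $9,874.75


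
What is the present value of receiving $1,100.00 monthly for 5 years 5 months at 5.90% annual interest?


Present value of an ordinary annuity: PV = PMT × (1 − (1 + r)^(−n)) / r
Monthly rate r = 0.059/12 ≈ 0.00491667, n = 65
PV = $1,100.00 × (1 − (1 + 0.059/12)^(−65)) / (0.059/12)
PV = $1,100.00 × 55.521203
PV = $61,073.32

PV = PMT × (1-(1+r)^(-n))/r = $61,073.32


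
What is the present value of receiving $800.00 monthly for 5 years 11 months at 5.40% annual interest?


Present value of an ordinary annuity: PV = PMT × (1 − (1 + r)^(−n)) / r
Monthly rate r = 0.054/12 = 0.0045, n = 71
PV = $800.00 × (1 − (1 + 0.054/12)^(−71)) / (0.054/12)
PV = $800.00 × 60.659311
PV = $48,527.45

PV = PMT × (1-(1+r)^(-n))/r = $48,527.45


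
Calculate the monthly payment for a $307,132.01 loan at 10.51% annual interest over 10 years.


Loan payment formula: PMT = PV × r / (1 − (1 + r)^(−n))
Monthly rate r = 0.1051/12 ≈ 0.00875833, n = 120 months
Denominator: 1 − (1 + 0.1051/12)^(−120) = 0.6488087
PMT = $307,132.01 × (0.1051/12) / 0.6488087
PMT = $4,146.01 per month

PMT = PV × r / (1-(1+r)^(-n)) = $4,146.01/month


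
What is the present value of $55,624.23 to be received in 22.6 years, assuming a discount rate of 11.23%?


Present value formula: PV = FV / (1 + r)^t
PV = $55,624.23 / (1 + 0.1123)^22.6
PV = $55,624.23 / 11.081940
PV = $5,019.36

PV = FV / (1 + r)^t = $5,019.36


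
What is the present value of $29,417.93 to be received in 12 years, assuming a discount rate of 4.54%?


Present value formula: PV = FV / (1 + r)^t
PV = $29,417.93 / (1 + 0.0454)^12
PV = $29,417.93 / 1.703688
PV = $17,267.21

PV = FV / (1 + r)^t = $17,267.21


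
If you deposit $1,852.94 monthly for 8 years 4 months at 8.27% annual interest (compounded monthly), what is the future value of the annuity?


Future value of an ordinary annuity: FV = PMT × ((1 + r)^n − 1) / r
Monthly rate r = 0.0827/12 ≈ 0.00689167, n = 100
FV = $1,852.94 × ((1 + 0.0827/12)^100 − 1) / (0.0827/12)
FV = $1,852.94 × 143.267426
FV = $265,465.94

FV = PMT × ((1+r)^n - 1)/r = $265,465.94


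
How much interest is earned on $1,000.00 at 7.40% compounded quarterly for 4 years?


Compound interest earned = final amount − principal.
A = P(1 + r/n)^(nt) = $1,000.00 × (1 + 0.074/4)^(4 × 4) = $1,340.84
Interest = A − P = $1,340.84 − $1,000.00 = $340.84

Interest = A - P = $340.84


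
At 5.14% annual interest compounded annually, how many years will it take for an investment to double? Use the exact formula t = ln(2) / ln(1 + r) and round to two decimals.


Doubling condition: (1 + r)^t = 2
Take ln of both sides: t × ln(1 + r) = ln(2)
t = ln(2) / ln(1 + r)
t = 0.693147 / 0.050123
t = 13.83

t = ln(2) / ln(1 + r) = 13.83 years


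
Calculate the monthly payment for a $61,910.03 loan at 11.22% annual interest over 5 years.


Loan payment formula: PMT = PV × r / (1 − (1 + r)^(−n))
Monthly rate r = 0.1122/12 = 0.00935, n = 60 months
Denominator: 1 − (1 + 0.1122/12)^(−60) = 0.427873
PMT = $61,910.03 × (0.1122/12) / 0.427873
PMT = $1,352.88 per month

PMT = PV × r / (1-(1+r)^(-n)) = $1,352.88/month


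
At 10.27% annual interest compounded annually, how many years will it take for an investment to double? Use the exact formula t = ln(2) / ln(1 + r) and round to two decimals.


Doubling condition: (1 + r)^t = 2
Take ln of both sides: t × ln(1 + r) = ln(2)
t = ln(2) / ln(1 + r)
t = 0.693147 / 0.097762
t = 7.09

t = ln(2) / ln(1 + r) = 7.09 years


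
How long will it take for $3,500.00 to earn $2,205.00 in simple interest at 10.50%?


Rearrange the simple interest formula for t:
I = P × r × t  ⇒  t = I / (P × r)
t = $2,205.00 / ($3,500.00 × 0.105)
t = 6

t = I/(P×r) = 6 years


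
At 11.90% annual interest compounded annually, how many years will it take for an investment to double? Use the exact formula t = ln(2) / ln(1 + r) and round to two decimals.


Doubling condition: (1 + r)^t = 2
Take ln of both sides: t × ln(1 + r) = ln(2)
t = ln(2) / ln(1 + r)
t = 0.693147 / 0.112435
t = 6.16

t = ln(2) / ln(1 + r) = 6.16 years


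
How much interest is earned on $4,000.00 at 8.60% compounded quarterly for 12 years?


Compound interest earned = final amount − principal.
A = P(1 + r/n)^(nt) = $4,000.00 × (1 + 0.086/4)^(4 × 12) = $11,104.57
Interest = A − P = $11,104.57 − $4,000.00 = $7,104.57

Interest = A - P = $7,104.57


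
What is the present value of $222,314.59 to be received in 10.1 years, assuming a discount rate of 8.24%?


Present value formula: PV = FV / (1 + r)^t
PV = $222,314.59 / (1 + 0.0824)^10.1
PV = $222,314.59 / 2.2249313
PV = $99,919.75

PV = FV / (1 + r)^t = $99,919.75


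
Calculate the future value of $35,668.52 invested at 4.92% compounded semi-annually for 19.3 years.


Compound interest formula: A = P(1 + r/n)^(nt)
A = $35,668.52 × (1 + 0.0492/2)^(2 × 19.3)
Growth factor: (1 + 0.0492/2)^38.6 = 2.5550416
A = $35,668.52 × 2.5550416
A = $91,134.55

A = P(1 + r/n)^(nt) = $91,134.55


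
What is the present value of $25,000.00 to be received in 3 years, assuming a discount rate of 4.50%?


Present value formula: PV = FV / (1 + r)^t
PV = $25,000.00 / (1 + 0.045)^3
PV = $25,000.00 / 1.141166
PV = $21,907.42

PV = FV / (1 + r)^t = $21,907.42


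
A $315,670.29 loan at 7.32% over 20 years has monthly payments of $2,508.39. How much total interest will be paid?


Total paid over the life of the loan = PMT × n.
Total paid = $2,508.39 × 240 = $602,013.60
Total interest = total paid − principal = $602,013.60 − $315,670.29 = $286,343.31

Total interest = (PMT × n) - PV = $286,343.31


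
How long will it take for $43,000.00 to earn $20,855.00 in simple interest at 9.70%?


Rearrange the simple interest formula for t:
I = P × r × t  ⇒  t = I / (P × r)
t = $20,855.00 / ($43,000.00 × 0.097)
t = 5

t = I/(P×r) = 5 years


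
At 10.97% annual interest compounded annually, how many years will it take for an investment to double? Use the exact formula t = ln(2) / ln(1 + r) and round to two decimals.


Doubling condition: (1 + r)^t = 2
Take ln of both sides: t × ln(1 + r) = ln(2)
t = ln(2) / ln(1 + r)
t = 0.693147 / 0.104090
t = 6.66

t = ln(2) / ln(1 + r) = 6.66 years


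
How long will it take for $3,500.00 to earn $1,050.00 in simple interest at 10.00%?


Rearrange the simple interest formula for t:
I = P × r × t  ⇒  t = I / (P × r)
t = $1,050.00 / ($3,500.00 × 0.1)
t = 3

t = I/(P×r) = 3 years


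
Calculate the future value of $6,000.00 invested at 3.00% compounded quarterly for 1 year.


Compound interest formula: A = P(1 + r/n)^(nt)
A = $6,000.00 × (1 + 0.03/4)^(4 × 1)
Growth factor: (1 + 0.03/4)^4 = 1.0303392
A = $6,000.00 × 1.0303392
A = $6,182.04

A = P(1 + r/n)^(nt) = $6,182.04


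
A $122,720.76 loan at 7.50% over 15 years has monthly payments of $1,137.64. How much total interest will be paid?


Total paid over the life of the loan = PMT × n.
Total paid = $1,137.64 × 180 = $204,775.20
Total interest = total paid − principal = $204,775.20 − $122,720.76 = $82,054.44

Total interest = (PMT × n) - PV = $82,054.44


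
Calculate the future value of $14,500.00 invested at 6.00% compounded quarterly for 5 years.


Compound interest formula: A = P(1 + r/n)^(nt)
A = $14,500.00 × (1 + 0.06/4)^(4 × 5)
Growth factor: (1 + 0.06/4)^20 = 1.346855
A = $14,500.00 × 1.346855
A = $19,529.40

A = P(1 + r/n)^(nt) = $19,529.40


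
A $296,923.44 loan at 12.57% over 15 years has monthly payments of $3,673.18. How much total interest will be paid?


Total paid over the life of the loan = PMT × n.
Total paid = $3,673.18 × 180 = $661,172.40
Total interest = total paid − principal = $661,172.40 − $296,923.44 = $364,248.96

Total interest = (PMT × n) - PV = $364,248.96


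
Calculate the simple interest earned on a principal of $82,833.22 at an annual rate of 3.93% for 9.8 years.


Simple interest formula: I = P × r × t
I = $82,833.22 × 0.0393 × 9.8
I = $31,902.39

I = P × r × t = $31,902.39


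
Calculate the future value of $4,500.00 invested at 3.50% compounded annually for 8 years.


Compound interest formula: A = P(1 + r/n)^(nt)
A = $4,500.00 × (1 + 0.035/1)^(1 × 8)
Growth factor: (1 + 0.035/1)^8 = 1.316809
A = $4,500.00 × 1.316809
A = $5,925.64

A = P(1 + r/n)^(nt) = $5,925.64


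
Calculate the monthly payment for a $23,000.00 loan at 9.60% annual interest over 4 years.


Loan payment formula: PMT = PV × r / (1 − (1 + r)^(−n))
Monthly rate r = 0.096/12 = 0.008, n = 48 months
Denominator: 1 − (1 + 0.096/12)^(−48) = 0.317827
PMT = $23,000.00 × (0.096/12) / 0.317827
PMT = $578.93 per month

PMT = PV × r / (1-(1+r)^(-n)) = $578.93/month


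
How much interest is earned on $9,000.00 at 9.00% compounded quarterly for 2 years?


Compound interest earned = final amount − principal.
A = P(1 + r/n)^(nt) = $9,000.00 × (1 + 0.09/4)^(4 × 2) = $10,753.48
Interest = A − P = $10,753.48 − $9,000.00 = $1,753.48

Interest = A - P = $1,753.48


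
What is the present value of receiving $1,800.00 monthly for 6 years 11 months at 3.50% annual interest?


Present value of an ordinary annuity: PV = PMT × (1 − (1 + r)^(−n)) / r
Monthly rate r = 0.035/12 ≈ 0.00291667, n = 83
PV = $1,800.00 × (1 − (1 + 0.035/12)^(−83)) / (0.035/12)
PV = $1,800.00 × 73.622605
PV = $132,520.69

PV = PMT × (1-(1+r)^(-n))/r = $132,520.69


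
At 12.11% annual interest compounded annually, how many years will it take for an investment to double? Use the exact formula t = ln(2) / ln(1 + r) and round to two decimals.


Doubling condition: (1 + r)^t = 2
Take ln of both sides: t × ln(1 + r) = ln(2)
t = ln(2) / ln(1 + r)
t = 0.693147 / 0.114310
t = 6.06

t = ln(2) / ln(1 + r) = 6.06 years


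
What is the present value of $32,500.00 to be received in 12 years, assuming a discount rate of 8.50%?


Present value formula: PV = FV / (1 + r)^t
PV = $32,500.00 / (1 + 0.085)^12
PV = $32,500.00 / 2.6616862
PV = $12,210.30

PV = FV / (1 + r)^t = $12,210.30


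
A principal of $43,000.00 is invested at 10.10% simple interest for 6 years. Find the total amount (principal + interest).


Total amount formula: A = P(1 + rt) = P + P·r·t
Interest: I = P × r × t = $43,000.00 × 0.101 × 6 = $26,058.00
A = P + I = $43,000.00 + $26,058.00 = $69,058.00

A = P + I = P(1 + rt) = $69,058.00


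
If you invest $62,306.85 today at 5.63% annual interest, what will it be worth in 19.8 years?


Future value formula: FV = PV × (1 + r)^t
FV = $62,306.85 × (1 + 0.0563)^19.8
FV = $62,306.85 × 2.9579317
FV = $184,299.41

FV = PV × (1 + r)^t = $184,299.41


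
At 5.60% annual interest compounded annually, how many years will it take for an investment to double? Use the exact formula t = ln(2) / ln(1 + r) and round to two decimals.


Doubling condition: (1 + r)^t = 2
Take ln of both sides: t × ln(1 + r) = ln(2)
t = ln(2) / ln(1 + r)
t = 0.693147 / 0.054488
t = 12.72

t = ln(2) / ln(1 + r) = 12.72 years


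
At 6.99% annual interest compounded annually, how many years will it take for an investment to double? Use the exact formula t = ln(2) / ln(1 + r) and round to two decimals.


Doubling condition: (1 + r)^t = 2
Take ln of both sides: t × ln(1 + r) = ln(2)
t = ln(2) / ln(1 + r)
t = 0.693147 / 0.067565
t = 10.26

t = ln(2) / ln(1 + r) = 10.26 years


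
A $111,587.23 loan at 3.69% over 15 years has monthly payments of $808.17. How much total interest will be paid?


Total paid over the life of the loan = PMT × n.
Total paid = $808.17 × 180 = $145,470.60
Total interest = total paid − principal = $145,470.60 − $111,587.23 = $33,883.37

Total interest = (PMT × n) - PV = $33,883.37


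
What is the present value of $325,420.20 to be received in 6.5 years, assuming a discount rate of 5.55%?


Present value formula: PV = FV / (1 + r)^t
PV = $325,420.20 / (1 + 0.0555)^6.5
PV = $325,420.20 / 1.42062203
PV = $229,068.81

PV = FV / (1 + r)^t = $229,068.81


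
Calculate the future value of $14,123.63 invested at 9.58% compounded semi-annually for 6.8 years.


Compound interest formula: A = P(1 + r/n)^(nt)
A = $14,123.63 × (1 + 0.0958/2)^(2 × 6.8)
Growth factor: (1 + 0.0958/2)^13.6 = 1.889513
A = $14,123.63 × 1.889513
A = $26,686.78

A = P(1 + r/n)^(nt) = $26,686.78


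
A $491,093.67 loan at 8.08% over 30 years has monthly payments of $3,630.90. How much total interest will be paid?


Total paid over the life of the loan = PMT × n.
Total paid = $3,630.90 × 360 = $1,307,124.00
Total interest = total paid − principal = $1,307,124.00 − $491,093.67 = $816,030.33

Total interest = (PMT × n) - PV = $816,030.33


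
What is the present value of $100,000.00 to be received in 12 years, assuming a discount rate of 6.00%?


Present value formula: PV = FV / (1 + r)^t
PV = $100,000.00 / (1 + 0.06)^12
PV = $100,000.00 / 2.0121965
PV = $49,696.94

PV = FV / (1 + r)^t = $49,696.94


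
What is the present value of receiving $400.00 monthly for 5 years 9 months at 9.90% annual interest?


Present value of an ordinary annuity: PV = PMT × (1 − (1 + r)^(−n)) / r
Monthly rate r = 0.099/12 = 0.00825, n = 69
PV = $400.00 × (1 − (1 + 0.099/12)^(−69)) / (0.099/12)
PV = $400.00 × 52.451762
PV = $20,980.70

PV = PMT × (1-(1+r)^(-n))/r = $20,980.70


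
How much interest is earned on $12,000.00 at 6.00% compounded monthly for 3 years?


Compound interest earned = final amount − principal.
A = P(1 + r/n)^(nt) = $12,000.00 × (1 + 0.06/12)^(12 × 3) = $14,360.17
Interest = A − P = $14,360.17 − $12,000.00 = $2,360.17

Interest = A - P = $2,360.17


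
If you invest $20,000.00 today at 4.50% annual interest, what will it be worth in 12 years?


Future value formula: FV = PV × (1 + r)^t
FV = $20,000.00 × (1 + 0.045)^12
FV = $20,000.00 × 1.6958814
FV = $33,917.63

FV = PV × (1 + r)^t = $33,917.63


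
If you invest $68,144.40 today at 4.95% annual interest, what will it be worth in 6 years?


Future value formula: FV = PV × (1 + r)^t
FV = $68,144.40 × (1 + 0.0495)^6
FV = $68,144.40 × 1.3362714
FV = $91,059.41

FV = PV × (1 + r)^t = $91,059.41


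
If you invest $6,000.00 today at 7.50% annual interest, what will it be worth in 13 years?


Future value formula: FV = PV × (1 + r)^t
FV = $6,000.00 × (1 + 0.075)^13
FV = $6,000.00 × 2.560413
FV = $15,362.48

FV = PV × (1 + r)^t = $15,362.48


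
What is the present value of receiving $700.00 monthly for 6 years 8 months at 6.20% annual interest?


Present value of an ordinary annuity: PV = PMT × (1 − (1 + r)^(−n)) / r
Monthly rate r = 0.062/12 ≈ 0.00516667, n = 80
PV = $700.00 × (1 − (1 + 0.062/12)^(−80)) / (0.062/12)
PV = $700.00 × 65.391099
PV = $45,773.77

PV = PMT × (1-(1+r)^(-n))/r = $45,773.77


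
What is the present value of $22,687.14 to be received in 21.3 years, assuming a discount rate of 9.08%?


Present value formula: PV = FV / (1 + r)^t
PV = $22,687.14 / (1 + 0.0908)^21.3
PV = $22,687.14 / 6.367534
PV = $3,562.94

PV = FV / (1 + r)^t = $3,562.94


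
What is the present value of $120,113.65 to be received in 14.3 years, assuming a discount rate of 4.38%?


Present value formula: PV = FV / (1 + r)^t
PV = $120,113.65 / (1 + 0.0438)^14.3
PV = $120,113.65 / 1.84598124
PV = $65,067.64

PV = FV / (1 + r)^t = $65,067.64


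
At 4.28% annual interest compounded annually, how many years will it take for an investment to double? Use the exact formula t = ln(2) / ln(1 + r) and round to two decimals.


Doubling condition: (1 + r)^t = 2
Take ln of both sides: t × ln(1 + r) = ln(2)
t = ln(2) / ln(1 + r)
t = 0.693147 / 0.041909
t = 16.54

t = ln(2) / ln(1 + r) = 16.54 years


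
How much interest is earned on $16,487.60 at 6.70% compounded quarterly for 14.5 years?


Compound interest earned = final amount − principal.
A = P(1 + r/n)^(nt) = $16,487.60 × (1 + 0.067/4)^(4 × 14.5) = $43,209.57
Interest = A − P = $43,209.57 − $16,487.60 = $26,721.97

Interest = A - P = $26,721.97


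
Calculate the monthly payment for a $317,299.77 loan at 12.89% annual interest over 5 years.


Loan payment formula: PMT = PV × r / (1 − (1 + r)^(−n))
Monthly rate r = 0.1289/12 ≈ 0.01074167, n = 60 months
Denominator: 1 − (1 + 0.1289/12)^(−60) = 0.473268
PMT = $317,299.77 × (0.1289/12) / 0.473268
PMT = $7,201.69 per month

PMT = PV × r / (1-(1+r)^(-n)) = $7,201.69/month


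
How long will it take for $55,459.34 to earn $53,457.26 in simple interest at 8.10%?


Rearrange the simple interest formula for t:
I = P × r × t  ⇒  t = I / (P × r)
t = $53,457.26 / ($55,459.34 × 0.081)
t = 11.9

t = I/(P×r) = 11.9 years


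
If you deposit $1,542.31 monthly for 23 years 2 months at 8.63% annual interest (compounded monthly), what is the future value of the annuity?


Future value of an ordinary annuity: FV = PMT × ((1 + r)^n − 1) / r
Monthly rate r = 0.0863/12 ≈ 0.00719167, n = 278
FV = $1,542.31 × ((1 + 0.0863/12)^278 − 1) / (0.0863/12)
FV = $1,542.31 × 880.341366
FV = $1,357,759.29

FV = PMT × ((1+r)^n - 1)/r = $1,357,759.29
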